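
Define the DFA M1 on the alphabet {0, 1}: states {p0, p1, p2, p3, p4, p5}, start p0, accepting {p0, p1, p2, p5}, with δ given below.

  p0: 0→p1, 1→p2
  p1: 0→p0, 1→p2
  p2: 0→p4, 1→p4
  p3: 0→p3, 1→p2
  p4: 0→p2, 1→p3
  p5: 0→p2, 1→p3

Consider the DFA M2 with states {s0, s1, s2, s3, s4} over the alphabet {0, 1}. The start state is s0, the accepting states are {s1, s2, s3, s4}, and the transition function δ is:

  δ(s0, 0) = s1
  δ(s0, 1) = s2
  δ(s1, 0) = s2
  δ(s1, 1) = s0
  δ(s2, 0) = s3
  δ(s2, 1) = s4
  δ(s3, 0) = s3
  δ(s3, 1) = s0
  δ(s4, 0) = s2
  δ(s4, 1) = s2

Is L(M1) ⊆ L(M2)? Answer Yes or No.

No

The empty string ε is in L(M1) but not in L(M2).
So L(M1) ⊄ L(M2).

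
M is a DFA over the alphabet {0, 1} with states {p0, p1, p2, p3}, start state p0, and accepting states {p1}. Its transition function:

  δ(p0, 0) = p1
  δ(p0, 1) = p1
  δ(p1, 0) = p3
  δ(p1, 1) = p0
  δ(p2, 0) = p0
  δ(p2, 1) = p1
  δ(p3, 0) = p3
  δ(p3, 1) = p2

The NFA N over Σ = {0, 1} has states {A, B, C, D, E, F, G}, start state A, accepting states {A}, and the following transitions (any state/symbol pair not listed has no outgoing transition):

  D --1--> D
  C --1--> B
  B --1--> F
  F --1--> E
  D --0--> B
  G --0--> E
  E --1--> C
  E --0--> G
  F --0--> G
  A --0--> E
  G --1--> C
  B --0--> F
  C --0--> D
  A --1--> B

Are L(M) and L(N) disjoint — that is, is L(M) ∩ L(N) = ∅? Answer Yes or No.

Exploring the product automaton M × N from the start pair (p0, A), following both machines on each input symbol, reaches 22 state pairs: (p0, A), (p1, E), (p1, B), (p3, G), (p0, C), (p3, F), (p0, F), (p3, E), (p2, C), (p1, D), (p2, E), (p1, G), (p0, D), (p3, B), (p0, G), (p1, C), (p2, F), (p3, D), (p0, B), (p2, D), (p1, F), (p0, E).
M accepts in {p1} and N accepts in {A}; no reachable pair has both components accepting, so no string drives both machines to acceptance simultaneously and L(M) ∩ L(N) = ∅.
So no string is accepted by both, and the intersection is empty.

Yes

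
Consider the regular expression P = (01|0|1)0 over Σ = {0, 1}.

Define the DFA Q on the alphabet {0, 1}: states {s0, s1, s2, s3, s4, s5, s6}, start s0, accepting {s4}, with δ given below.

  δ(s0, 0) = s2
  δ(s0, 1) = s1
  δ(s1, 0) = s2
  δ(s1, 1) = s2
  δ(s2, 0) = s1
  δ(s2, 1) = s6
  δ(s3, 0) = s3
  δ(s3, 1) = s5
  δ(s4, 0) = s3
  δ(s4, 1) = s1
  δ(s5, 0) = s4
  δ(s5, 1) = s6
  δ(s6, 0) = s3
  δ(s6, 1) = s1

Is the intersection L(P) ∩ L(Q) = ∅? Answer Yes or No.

Yes

Converting the expression P to a DFA (subset construction, then merging equivalent states) gives the minimal DFA with states {p0, p1, p2, p3, p4}, start state p0, accepting states {p3} and transitions p0: 0→p1, 1→p2; p1: 0→p3, 1→p2; p2: 0→p3, 1→p4; p3: 0→p4, 1→p4; p4: 0→p4, 1→p4.
Exploring the product automaton P × Q from the start pair (p0, s0), following both machines on each input symbol, reaches 13 state pairs: (p0, s0), (p1, s2), (p2, s1), (p3, s1), (p2, s6), (p3, s2), (p4, s2), (p3, s3), (p4, s1), (p4, s6), (p4, s3), (p4, s5), (p4, s4).
P accepts in {p3} and Q accepts in {s4}; no reachable pair has both components accepting, so no string drives both machines to acceptance simultaneously and L(P) ∩ L(Q) = ∅.
So no string is accepted by both, and the intersection is empty.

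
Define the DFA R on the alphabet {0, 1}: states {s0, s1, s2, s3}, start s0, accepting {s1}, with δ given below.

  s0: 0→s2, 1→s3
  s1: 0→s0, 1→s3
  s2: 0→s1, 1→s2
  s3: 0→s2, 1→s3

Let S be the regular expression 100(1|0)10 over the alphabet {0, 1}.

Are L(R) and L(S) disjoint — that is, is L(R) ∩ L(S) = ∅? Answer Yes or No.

Converting the expression S to a DFA (subset construction, then merging equivalent states) gives the minimal DFA with states {r0, r1, r2, r3, r4, r5, r6, r7}, start state r0, accepting states {r7} and transitions r0: 0→r1, 1→r2; r1: 0→r1, 1→r1; r2: 0→r3, 1→r1; r3: 0→r4, 1→r1; r4: 0→r5, 1→r5; r5: 0→r1, 1→r6; r6: 0→r7, 1→r1; r7: 0→r1, 1→r1.
Exploring the product automaton R × S from the start pair (s0, r0), following both machines on each input symbol, reaches 12 state pairs: (s0, r0), (s2, r1), (s3, r2), (s1, r1), (s2, r3), (s3, r1), (s0, r1), (s1, r4), (s0, r5), (s3, r5), (s3, r6), (s2, r7).
R accepts in {s1} and S accepts in {r7}; no reachable pair has both components accepting, so no string drives both machines to acceptance simultaneously and L(R) ∩ L(S) = ∅.
So no string is accepted by both, and the intersection is empty.

Yes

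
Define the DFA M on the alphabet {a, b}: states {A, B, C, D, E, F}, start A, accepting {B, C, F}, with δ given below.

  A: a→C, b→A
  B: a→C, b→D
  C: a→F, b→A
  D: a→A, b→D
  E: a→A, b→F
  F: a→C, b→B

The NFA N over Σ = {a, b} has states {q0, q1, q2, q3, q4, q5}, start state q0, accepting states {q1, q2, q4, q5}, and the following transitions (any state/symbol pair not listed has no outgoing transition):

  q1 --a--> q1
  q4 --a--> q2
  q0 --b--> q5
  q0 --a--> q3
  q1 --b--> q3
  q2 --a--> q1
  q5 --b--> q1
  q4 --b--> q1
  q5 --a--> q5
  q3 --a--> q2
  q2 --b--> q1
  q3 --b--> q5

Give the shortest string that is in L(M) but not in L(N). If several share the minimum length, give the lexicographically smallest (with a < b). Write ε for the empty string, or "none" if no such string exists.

a

The string a is accepted by M but not by N.
No shorter string lies in the difference, and a is the lexicographically first length-1 string in L(M) \ L(N).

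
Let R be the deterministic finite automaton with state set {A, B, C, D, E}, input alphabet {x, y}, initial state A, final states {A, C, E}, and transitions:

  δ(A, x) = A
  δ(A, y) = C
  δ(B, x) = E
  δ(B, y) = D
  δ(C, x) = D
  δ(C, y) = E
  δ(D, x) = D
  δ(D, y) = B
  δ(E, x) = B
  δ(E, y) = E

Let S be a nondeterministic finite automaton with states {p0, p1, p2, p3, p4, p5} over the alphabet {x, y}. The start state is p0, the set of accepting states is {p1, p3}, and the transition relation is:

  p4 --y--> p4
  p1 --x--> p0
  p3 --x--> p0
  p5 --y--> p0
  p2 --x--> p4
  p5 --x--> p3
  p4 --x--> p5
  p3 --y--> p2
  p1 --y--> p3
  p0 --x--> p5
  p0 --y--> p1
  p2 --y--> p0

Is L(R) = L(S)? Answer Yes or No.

The empty string ε is accepted by R but rejected by S.
So L(R) ≠ L(S).

No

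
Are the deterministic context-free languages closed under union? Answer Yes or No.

No

{aⁿbⁿ : n≥0} and {aⁿb²ⁿ : n≥0} are each accepted by a deterministic PDA (push the a's; pop one per b, respectively one per two b's), but their union U is not. Suppose a DPDA M accepted U. Being deterministic, M has a single run on aⁿb²ⁿ, and since aⁿbⁿ ∈ U that run passes through an accepting configuration right after consuming the prefix aⁿbⁿ and then goes on to accept again after n more b's. Build an ordinary (nondeterministic) PDA M′ that simulates M on a's and b's and, at any moment when M is in an accepting state, may switch to a second mode in which it reads only c's, feeding each c to M as a b; M′ accepts when M does. Then M′ accepts aⁱbʲcᵏ (k≥1) exactly when both aⁱbʲ ∈ U and aⁱbʲ⁺ᵏ ∈ U, and checking the four cases (i=j or j=2i, combined with j+k=i or j+k=2i) leaves only i=j=k: so L(M′) ∩ a*b*c⁺ = {aⁿbⁿcⁿ : n≥1} would be context-free, which it is not (pumping lemma) — contradiction. (The union is an unambiguous CFL; it is determinism, not unambiguity, that fails.)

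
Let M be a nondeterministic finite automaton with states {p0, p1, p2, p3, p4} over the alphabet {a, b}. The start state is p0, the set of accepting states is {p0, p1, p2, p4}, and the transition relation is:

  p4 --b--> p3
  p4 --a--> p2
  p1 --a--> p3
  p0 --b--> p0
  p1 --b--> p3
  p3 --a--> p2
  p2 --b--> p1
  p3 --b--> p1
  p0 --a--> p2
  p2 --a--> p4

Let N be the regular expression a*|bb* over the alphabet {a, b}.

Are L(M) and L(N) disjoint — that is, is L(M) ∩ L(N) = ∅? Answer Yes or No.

The empty string ε is accepted by both M and N.
Hence L(M) ∩ L(N) ≠ ∅.

No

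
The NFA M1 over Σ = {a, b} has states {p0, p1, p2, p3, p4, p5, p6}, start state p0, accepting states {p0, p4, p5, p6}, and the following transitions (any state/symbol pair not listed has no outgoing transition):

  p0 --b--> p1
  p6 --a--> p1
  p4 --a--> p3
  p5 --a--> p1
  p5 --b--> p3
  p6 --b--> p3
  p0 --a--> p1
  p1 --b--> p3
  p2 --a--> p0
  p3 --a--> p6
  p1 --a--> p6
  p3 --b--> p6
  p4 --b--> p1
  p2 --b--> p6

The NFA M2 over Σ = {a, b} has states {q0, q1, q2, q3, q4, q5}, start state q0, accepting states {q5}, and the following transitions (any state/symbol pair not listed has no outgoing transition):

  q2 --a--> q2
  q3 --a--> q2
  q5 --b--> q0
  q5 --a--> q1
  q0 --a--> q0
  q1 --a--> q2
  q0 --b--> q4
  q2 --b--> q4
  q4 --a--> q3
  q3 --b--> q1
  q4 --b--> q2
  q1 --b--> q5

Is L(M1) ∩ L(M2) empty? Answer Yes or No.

The string babb is accepted by both M1 and M2.
Hence L(M1) ∩ L(M2) ≠ ∅.

No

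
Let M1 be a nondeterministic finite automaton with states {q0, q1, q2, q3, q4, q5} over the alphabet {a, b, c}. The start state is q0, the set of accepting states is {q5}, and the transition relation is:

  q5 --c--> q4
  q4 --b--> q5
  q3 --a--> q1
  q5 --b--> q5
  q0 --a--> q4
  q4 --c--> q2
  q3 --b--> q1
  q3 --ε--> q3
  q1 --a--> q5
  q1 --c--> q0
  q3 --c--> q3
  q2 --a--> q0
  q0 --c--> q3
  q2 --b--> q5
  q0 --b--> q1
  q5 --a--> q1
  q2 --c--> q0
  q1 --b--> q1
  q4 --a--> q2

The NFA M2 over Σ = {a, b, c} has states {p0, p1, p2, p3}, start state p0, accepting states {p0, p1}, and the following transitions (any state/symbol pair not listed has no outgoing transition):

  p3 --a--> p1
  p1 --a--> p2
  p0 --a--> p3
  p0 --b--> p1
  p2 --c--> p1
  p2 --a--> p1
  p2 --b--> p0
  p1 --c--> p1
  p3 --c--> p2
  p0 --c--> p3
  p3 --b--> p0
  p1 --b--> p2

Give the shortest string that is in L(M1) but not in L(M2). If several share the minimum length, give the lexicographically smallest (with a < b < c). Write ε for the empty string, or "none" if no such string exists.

ba

The string ba is accepted by M1 but not by M2.
No shorter string lies in the difference, and ba is the lexicographically first length-2 string in L(M1) \ L(M2).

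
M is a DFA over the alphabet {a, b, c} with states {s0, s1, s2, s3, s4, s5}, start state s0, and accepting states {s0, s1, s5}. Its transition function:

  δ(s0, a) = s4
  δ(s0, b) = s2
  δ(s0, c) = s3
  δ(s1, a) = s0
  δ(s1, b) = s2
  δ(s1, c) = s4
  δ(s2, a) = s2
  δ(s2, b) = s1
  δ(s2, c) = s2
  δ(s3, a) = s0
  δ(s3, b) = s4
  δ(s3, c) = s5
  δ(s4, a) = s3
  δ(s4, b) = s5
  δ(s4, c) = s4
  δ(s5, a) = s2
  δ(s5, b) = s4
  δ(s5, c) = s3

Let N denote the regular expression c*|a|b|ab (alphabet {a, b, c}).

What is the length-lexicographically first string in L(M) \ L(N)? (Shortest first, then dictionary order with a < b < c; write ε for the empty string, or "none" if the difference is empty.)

The string bb is accepted by M but not by N.
No shorter string lies in the difference, and bb is the lexicographically first length-2 string in L(M) \ L(N).

bb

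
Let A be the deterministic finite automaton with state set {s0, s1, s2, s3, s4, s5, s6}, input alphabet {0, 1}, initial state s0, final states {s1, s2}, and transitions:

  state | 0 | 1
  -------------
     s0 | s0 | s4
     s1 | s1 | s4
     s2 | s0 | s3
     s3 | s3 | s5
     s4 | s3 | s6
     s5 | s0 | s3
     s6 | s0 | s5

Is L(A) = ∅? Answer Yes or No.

The states reachable from the start state are {s0, s3, s4, s5, s6}.
None of the accepting states {s1, s2} is reachable, so no string is accepted and L(A) = ∅.

Yes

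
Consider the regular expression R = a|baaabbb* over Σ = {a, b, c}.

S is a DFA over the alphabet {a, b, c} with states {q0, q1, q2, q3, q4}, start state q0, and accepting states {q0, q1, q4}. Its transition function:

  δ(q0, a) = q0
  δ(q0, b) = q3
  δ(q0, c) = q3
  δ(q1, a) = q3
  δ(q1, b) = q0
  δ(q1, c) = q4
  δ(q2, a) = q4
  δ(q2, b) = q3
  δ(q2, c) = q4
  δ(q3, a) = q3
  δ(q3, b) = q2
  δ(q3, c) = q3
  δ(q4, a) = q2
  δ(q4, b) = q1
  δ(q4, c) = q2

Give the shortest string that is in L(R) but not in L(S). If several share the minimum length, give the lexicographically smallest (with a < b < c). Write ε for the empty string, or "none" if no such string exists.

The string baaabb is accepted by R but not by S.
No shorter string lies in the difference, and baaabb is the lexicographically first length-6 string in L(R) \ L(S).

baaabb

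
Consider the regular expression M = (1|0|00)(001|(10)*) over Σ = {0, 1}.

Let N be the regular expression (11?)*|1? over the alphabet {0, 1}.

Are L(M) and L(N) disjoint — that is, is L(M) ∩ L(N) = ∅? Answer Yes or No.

The string 1 is accepted by both M and N.
Hence L(M) ∩ L(N) ≠ ∅.

No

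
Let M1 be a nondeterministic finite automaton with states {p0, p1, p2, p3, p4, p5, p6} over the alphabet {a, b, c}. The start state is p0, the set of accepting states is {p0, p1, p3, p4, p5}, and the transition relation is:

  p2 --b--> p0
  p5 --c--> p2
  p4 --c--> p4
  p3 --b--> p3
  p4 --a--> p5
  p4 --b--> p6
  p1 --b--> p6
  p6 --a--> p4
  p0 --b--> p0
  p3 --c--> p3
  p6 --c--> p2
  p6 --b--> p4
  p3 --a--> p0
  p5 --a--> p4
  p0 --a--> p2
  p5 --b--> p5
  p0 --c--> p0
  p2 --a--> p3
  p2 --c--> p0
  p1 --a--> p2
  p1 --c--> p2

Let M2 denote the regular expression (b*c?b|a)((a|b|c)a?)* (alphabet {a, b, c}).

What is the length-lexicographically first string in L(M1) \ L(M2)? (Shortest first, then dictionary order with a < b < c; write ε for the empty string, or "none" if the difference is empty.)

ε

The empty string ε is accepted by M1 but not by M2.
Since ε is the unique shortest string, it is the required witness.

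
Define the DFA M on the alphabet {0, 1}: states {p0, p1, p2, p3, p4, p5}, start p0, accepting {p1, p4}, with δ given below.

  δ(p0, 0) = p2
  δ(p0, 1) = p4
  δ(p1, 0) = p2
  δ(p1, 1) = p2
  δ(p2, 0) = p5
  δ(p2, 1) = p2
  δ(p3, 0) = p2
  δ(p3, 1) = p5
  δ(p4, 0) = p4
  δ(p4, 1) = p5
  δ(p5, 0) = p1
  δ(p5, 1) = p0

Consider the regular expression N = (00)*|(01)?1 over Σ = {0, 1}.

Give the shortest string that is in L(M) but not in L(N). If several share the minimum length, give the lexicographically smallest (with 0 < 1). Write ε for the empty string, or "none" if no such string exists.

10

The string 10 is accepted by M but not by N.
No shorter string lies in the difference, and 10 is the lexicographically first length-2 string in L(M) \ L(N).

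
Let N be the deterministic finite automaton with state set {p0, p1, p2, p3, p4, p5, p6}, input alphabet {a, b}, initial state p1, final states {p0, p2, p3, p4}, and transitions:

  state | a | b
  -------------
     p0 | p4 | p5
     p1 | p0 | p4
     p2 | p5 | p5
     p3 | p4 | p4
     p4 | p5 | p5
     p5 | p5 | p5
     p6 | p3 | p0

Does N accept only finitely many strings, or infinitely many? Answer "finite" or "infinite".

finite

The useful states (reachable from p1 and able to reach an accepting state) are {p0, p1, p4}.
Restricted to these states the transition graph has no cycle, so every accepting path has bounded length and L is finite.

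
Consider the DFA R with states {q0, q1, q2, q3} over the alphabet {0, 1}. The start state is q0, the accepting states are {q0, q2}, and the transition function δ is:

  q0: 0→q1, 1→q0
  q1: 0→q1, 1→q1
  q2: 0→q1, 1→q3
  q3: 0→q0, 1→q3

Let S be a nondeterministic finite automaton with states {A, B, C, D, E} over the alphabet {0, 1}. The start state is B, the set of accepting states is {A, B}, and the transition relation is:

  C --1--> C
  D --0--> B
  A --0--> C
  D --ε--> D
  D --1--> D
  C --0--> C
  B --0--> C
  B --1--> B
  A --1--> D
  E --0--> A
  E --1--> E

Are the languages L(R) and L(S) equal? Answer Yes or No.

Yes

Exploring the product automaton R × S from the start pair (q0, B), following both machines on each input symbol, reaches 2 state pairs: (q0, B), (q1, C).
R accepts in {q0, q2} and S accepts in {A, B}. In every reachable pair the two components are either both accepting — (q0, B) — or both non-accepting, so no string is accepted by exactly one of the machines: L(R) \ L(S) and L(S) \ L(R) are both empty.
Hence every string is accepted by R iff it is accepted by S, and the two languages coincide.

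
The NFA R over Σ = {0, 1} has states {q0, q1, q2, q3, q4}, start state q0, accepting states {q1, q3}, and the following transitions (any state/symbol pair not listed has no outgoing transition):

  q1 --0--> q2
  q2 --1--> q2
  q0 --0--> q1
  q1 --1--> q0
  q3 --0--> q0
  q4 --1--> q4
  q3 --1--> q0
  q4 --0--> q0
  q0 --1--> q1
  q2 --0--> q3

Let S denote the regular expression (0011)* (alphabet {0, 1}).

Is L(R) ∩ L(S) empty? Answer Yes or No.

Converting the expression S to a DFA (subset construction, then merging equivalent states) gives the minimal DFA with states {s0, s1, s2, s3, s4}, start state s0, accepting states {s0} and transitions s0: 0→s1, 1→s2; s1: 0→s3, 1→s2; s2: 0→s2, 1→s2; s3: 0→s2, 1→s4; s4: 0→s2, 1→s0.
Exploring the product automaton R × S from the start pair (q0, s0), following both machines on each input symbol, reaches 12 state pairs: (q0, s0), (q1, s1), (q1, s2), (q2, s3), (q0, s2), (q2, s2), (q3, s2), (q2, s4), (q2, s0), (q3, s1), (q0, s3), (q1, s4).
R accepts in {q1, q3} and S accepts in {s0}; no reachable pair has both components accepting, so no string drives both machines to acceptance simultaneously and L(R) ∩ L(S) = ∅.
So no string is accepted by both, and the intersection is empty.

Yes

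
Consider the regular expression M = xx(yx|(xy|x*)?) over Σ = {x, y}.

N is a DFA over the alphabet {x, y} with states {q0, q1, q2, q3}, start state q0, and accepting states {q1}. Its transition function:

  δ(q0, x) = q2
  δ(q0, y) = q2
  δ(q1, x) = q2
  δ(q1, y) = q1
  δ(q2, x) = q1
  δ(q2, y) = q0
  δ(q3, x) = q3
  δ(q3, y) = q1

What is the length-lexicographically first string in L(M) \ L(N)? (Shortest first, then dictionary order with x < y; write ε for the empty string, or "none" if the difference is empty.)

The string xxx is accepted by M but not by N.
No shorter string lies in the difference, and xxx is the lexicographically first length-3 string in L(M) \ L(N).

xxx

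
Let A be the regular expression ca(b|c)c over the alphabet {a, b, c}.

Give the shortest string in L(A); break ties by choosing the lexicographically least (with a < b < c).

cabc

By inspection of the expression, no string of length less than 4 matches, and cabc is the lexicographically first match of length 4.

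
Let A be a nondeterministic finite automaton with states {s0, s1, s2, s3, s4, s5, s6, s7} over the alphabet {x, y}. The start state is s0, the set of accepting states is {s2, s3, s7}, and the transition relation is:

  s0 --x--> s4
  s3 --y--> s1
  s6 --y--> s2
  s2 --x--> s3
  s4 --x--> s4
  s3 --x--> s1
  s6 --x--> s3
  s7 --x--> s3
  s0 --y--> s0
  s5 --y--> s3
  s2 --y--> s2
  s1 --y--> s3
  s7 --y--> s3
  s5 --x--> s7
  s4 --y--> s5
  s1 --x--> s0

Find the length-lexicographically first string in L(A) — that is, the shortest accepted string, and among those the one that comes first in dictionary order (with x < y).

A breadth-first search from s0 reaches an accepting state first via the path s0 → s4 → s5 → s7 on input xyx.
No string of length < 3 is accepted (BFS exhausts all shorter strings without reaching an accepting state), and xyx is the lexicographically least accepting string of length 3.

xyx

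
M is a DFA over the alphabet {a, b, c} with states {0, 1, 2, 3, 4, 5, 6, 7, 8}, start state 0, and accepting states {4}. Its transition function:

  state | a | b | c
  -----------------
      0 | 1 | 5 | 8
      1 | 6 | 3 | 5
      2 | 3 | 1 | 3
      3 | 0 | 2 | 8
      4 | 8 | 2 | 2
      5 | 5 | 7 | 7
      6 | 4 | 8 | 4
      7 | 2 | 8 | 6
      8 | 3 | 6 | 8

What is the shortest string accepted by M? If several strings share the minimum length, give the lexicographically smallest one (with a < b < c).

A breadth-first search from 0 reaches an accepting state first via the path 0 → 1 → 6 → 4 on input aaa.
No string of length < 3 is accepted (BFS exhausts all shorter strings without reaching an accepting state), and aaa is the lexicographically least accepting string of length 3.

aaa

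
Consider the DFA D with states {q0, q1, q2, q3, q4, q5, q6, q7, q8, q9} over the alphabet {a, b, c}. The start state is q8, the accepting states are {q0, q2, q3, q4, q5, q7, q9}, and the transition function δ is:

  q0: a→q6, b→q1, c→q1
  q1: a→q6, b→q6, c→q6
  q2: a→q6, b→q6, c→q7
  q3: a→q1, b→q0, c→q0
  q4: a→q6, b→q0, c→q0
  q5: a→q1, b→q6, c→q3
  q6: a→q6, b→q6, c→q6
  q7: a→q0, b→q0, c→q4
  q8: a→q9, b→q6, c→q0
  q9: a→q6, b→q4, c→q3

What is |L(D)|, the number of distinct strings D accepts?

The useful subgraph on states {q0, q3, q4, q8, q9} is acyclic, so L(D) is finite; the longest accepting path visits 4 useful states, giving maximum string length 3.
Counting accepting paths from q8 by length: 2 of length 1, 2 of length 2, 4 of length 3. Total 8.

8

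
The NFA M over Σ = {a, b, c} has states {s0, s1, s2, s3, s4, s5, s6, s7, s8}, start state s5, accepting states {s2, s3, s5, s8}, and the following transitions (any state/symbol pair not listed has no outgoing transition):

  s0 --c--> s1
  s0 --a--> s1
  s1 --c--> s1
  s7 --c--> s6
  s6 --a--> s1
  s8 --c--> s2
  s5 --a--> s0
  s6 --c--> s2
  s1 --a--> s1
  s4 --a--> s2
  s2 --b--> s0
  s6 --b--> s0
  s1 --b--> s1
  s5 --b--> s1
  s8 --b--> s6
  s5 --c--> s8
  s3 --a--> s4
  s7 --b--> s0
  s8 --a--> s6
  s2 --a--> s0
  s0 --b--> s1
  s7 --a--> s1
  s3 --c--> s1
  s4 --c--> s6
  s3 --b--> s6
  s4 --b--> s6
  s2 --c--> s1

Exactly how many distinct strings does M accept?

5

The useful subgraph on states {s2, s5, s6, s8} is acyclic, so L(M) is finite; the longest accepting path visits 4 useful states, giving maximum string length 3.
Counting accepting paths from s5 by length: 1 of length 0, 1 of length 1, 1 of length 2, 2 of length 3. Total 5.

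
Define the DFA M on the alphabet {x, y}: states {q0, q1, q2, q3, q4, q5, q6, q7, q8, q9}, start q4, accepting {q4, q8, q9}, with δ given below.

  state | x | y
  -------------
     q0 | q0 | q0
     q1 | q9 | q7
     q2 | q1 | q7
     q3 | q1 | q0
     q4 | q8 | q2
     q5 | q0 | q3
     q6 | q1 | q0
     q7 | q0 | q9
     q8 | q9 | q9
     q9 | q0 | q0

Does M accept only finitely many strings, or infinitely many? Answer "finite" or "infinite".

The useful states (reachable from q4 and able to reach an accepting state) are {q1, q2, q4, q7, q8, q9}.
Restricted to these states the transition graph has no cycle, so every accepting path has bounded length and L is finite.

finite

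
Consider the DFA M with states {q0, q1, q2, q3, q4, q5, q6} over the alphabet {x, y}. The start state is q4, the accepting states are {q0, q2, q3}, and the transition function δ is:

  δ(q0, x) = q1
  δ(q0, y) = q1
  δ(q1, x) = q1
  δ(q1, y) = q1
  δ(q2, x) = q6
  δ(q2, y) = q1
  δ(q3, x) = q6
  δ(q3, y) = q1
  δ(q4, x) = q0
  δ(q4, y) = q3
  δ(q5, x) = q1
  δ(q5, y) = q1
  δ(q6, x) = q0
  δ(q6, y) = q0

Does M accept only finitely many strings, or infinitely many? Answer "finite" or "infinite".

The useful states (reachable from q4 and able to reach an accepting state) are {q0, q3, q4, q6}.
Restricted to these states the transition graph has no cycle, so every accepting path has bounded length and L is finite.

finite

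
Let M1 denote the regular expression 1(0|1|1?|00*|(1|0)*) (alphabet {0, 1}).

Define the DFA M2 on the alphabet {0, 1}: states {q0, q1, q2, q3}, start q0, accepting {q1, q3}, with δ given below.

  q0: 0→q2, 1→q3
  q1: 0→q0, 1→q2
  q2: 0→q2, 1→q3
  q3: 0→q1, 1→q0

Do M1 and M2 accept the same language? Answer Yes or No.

The string 11 is accepted by M1 but rejected by M2.
So L(M1) ≠ L(M2).

No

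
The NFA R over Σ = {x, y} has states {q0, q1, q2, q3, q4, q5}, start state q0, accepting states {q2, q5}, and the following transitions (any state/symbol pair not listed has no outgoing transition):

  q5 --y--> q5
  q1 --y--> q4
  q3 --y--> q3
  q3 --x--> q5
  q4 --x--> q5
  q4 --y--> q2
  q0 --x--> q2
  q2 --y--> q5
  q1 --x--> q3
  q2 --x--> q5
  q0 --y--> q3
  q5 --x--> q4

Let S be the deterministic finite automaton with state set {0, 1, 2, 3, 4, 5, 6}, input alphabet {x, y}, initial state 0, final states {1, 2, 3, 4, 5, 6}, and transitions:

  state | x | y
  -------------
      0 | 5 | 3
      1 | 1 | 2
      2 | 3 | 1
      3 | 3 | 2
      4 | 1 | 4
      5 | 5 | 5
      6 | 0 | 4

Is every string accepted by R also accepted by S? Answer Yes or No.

Yes

Exploring the product automaton R × S from the start pair (q0, 0), following both machines on each input symbol, reaches 13 state pairs: (q0, 0), (q2, 5), (q3, 3), (q5, 5), (q5, 3), (q3, 2), (q4, 5), (q4, 3), (q5, 2), (q3, 1), (q2, 2), (q5, 1), (q4, 1).
R accepts in {q2, q5} and S accepts in {1, 2, 3, 4, 5, 6}. The reachable pairs whose R-component is accepting are (q2, 5), (q5, 5), (q5, 3), (q5, 2), (q2, 2), (q5, 1); in each of them the S-component is accepting too, so the product for L(R) \ L(S) (R-component accepting, S-component rejecting) has no reachable accepting pair and the difference is empty.
Hence every string in L(R) is also in L(S).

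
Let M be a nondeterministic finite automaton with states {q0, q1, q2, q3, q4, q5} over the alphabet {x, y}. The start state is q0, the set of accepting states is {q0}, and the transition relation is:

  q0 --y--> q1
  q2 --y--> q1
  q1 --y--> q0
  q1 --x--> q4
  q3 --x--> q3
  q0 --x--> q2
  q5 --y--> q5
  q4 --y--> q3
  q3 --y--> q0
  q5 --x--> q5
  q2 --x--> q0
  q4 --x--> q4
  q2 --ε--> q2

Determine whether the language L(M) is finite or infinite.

infinite

State q0 is reachable from the start and can reach an accepting state, and it lies on the cycle q0 → q1 → q0.
Traversing that cycle any number of times yields accepted strings of unbounded length, so the language is infinite.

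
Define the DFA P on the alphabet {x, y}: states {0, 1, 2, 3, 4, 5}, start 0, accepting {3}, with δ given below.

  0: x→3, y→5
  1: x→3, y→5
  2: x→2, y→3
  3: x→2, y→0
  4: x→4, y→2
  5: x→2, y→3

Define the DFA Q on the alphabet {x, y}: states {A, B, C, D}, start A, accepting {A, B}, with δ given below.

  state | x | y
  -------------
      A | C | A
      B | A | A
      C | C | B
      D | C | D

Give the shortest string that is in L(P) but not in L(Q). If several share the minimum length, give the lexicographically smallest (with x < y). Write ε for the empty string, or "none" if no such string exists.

x

The string x is accepted by P but not by Q.
No shorter string lies in the difference, and x is the lexicographically first length-1 string in L(P) \ L(Q).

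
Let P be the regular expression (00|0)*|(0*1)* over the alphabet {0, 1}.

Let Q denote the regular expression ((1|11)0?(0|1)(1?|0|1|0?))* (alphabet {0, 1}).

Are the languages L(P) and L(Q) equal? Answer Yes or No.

No

The string 0 is accepted by P but rejected by Q.
So L(P) ≠ L(Q).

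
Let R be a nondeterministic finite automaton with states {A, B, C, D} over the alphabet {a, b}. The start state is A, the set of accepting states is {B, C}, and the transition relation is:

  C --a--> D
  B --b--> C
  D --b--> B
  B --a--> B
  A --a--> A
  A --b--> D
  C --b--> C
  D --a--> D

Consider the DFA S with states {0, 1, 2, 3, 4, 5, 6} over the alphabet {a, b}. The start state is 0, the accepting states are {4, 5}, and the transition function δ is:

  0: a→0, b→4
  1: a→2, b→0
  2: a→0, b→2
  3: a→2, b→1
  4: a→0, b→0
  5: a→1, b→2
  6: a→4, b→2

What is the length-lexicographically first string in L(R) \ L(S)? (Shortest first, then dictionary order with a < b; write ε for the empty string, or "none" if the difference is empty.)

The string bb is accepted by R but not by S.
No shorter string lies in the difference, and bb is the lexicographically first length-2 string in L(R) \ L(S).

bb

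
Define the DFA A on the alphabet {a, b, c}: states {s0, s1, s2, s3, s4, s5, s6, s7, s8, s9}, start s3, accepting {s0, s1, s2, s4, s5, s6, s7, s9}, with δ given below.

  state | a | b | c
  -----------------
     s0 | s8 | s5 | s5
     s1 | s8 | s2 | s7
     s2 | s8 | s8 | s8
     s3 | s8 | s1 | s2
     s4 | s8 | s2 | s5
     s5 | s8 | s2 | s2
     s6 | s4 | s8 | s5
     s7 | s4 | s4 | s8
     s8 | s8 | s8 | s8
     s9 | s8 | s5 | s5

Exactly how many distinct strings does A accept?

14

The useful subgraph on states {s1, s2, s3, s4, s5, s7} is acyclic, so L(A) is finite; the longest accepting path visits 6 useful states, giving maximum string length 5.
Counting accepting paths from s3 by length: 2 of length 1, 2 of length 2, 2 of length 3, 4 of length 4, 4 of length 5. Total 14.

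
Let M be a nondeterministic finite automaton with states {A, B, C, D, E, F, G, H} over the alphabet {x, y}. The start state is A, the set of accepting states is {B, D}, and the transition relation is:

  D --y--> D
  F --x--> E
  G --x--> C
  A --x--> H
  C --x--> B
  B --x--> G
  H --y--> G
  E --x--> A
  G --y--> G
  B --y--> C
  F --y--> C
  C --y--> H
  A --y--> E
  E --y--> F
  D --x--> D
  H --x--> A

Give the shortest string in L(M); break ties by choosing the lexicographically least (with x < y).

A breadth-first search from A reaches an accepting state first via the path A → H → G → C → B on input xyxx.
No string of length < 4 is accepted (BFS exhausts all shorter strings without reaching an accepting state), and xyxx is the lexicographically least accepting string of length 4.

xyxx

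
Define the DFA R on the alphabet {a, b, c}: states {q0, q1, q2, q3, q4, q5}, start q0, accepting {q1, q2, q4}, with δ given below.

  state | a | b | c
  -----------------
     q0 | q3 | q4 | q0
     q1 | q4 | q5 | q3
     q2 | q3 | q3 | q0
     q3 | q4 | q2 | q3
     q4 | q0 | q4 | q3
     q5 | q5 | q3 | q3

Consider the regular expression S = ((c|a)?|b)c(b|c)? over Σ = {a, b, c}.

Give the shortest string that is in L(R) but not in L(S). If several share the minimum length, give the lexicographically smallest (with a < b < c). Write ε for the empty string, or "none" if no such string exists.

The string b is accepted by R but not by S.
No shorter string lies in the difference, and b is the lexicographically first length-1 string in L(R) \ L(S).

b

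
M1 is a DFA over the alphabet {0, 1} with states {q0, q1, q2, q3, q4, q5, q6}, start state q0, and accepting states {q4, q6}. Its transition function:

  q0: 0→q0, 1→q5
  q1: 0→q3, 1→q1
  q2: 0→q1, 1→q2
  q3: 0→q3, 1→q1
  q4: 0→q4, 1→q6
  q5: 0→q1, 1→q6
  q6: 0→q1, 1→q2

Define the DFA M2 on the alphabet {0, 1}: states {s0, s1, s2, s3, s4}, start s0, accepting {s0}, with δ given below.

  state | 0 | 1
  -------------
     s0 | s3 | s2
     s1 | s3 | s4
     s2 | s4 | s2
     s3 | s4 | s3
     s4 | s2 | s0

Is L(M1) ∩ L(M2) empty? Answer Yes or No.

Exploring the product automaton M1 × M2 from the start pair (q0, s0), following both machines on each input symbol, reaches 18 state pairs: (q0, s0), (q0, s3), (q5, s2), (q0, s4), (q5, s3), (q1, s4), (q6, s2), (q0, s2), (q5, s0), (q6, s3), (q3, s2), (q1, s0), (q2, s2), (q1, s3), (q2, s3), (q3, s4), (q1, s2), (q3, s3).
M1 accepts in {q4, q6} and M2 accepts in {s0}; no reachable pair has both components accepting, so no string drives both machines to acceptance simultaneously and L(M1) ∩ L(M2) = ∅.
So no string is accepted by both, and the intersection is empty.

Yes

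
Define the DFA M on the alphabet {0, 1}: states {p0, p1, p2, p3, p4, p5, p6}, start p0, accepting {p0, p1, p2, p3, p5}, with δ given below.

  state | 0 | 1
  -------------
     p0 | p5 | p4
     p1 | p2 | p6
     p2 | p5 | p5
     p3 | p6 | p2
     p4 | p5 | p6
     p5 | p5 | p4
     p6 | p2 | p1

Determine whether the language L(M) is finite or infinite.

State p4 is reachable from the start and can reach an accepting state, and it lies on the cycle p4 → p5 → p4.
Traversing that cycle any number of times yields accepted strings of unbounded length, so the language is infinite.

infinite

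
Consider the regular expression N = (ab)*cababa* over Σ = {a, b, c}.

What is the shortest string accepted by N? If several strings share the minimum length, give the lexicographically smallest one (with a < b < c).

cabab

By inspection of the expression, no string of length less than 5 matches, and cabab is the lexicographically first match of length 5.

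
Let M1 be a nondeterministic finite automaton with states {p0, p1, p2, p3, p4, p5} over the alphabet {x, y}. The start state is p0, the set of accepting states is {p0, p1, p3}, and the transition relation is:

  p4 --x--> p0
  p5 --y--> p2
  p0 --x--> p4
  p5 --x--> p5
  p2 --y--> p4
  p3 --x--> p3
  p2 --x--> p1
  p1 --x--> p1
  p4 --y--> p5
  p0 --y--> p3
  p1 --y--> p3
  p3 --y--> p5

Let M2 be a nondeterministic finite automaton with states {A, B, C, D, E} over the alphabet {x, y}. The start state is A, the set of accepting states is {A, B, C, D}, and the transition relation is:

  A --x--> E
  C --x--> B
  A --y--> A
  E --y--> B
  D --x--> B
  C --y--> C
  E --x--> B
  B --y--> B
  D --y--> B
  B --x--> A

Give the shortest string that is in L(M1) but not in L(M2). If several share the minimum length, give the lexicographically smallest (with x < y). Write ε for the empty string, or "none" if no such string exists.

yx

The string yx is accepted by M1 but not by M2.
No shorter string lies in the difference, and yx is the lexicographically first length-2 string in L(M1) \ L(M2).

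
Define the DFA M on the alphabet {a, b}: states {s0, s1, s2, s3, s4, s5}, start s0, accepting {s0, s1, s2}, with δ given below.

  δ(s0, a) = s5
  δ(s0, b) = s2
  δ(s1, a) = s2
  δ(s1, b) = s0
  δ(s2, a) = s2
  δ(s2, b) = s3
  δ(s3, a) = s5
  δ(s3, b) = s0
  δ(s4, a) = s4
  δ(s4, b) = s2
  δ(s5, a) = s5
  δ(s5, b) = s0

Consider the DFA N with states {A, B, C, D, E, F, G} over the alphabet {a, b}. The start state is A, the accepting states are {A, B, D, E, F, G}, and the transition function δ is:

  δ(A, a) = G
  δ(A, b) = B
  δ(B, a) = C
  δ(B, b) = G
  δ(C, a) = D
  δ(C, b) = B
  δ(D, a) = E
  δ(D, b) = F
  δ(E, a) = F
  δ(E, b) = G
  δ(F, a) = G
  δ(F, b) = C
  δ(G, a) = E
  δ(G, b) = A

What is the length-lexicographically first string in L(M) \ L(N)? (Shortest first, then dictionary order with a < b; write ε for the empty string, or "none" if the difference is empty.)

ba

The string ba is accepted by M but not by N.
No shorter string lies in the difference, and ba is the lexicographically first length-2 string in L(M) \ L(N).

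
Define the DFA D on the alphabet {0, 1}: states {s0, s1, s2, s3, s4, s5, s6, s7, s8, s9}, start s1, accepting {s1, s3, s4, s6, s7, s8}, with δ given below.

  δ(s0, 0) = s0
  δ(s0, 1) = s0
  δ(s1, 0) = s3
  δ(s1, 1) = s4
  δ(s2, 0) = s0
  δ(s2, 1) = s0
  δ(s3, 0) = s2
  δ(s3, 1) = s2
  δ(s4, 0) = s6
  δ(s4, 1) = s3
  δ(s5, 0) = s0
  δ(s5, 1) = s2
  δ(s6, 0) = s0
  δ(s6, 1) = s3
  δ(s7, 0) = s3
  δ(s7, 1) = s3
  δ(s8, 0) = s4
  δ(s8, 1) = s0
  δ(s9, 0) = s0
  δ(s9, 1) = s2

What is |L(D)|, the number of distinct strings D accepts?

The useful subgraph on states {s1, s3, s4, s6} is acyclic, so L(D) is finite; the longest accepting path visits 4 useful states, giving maximum string length 3.
Counting accepting paths from s1 by length: 1 of length 0, 2 of length 1, 2 of length 2, 1 of length 3. Total 6.

6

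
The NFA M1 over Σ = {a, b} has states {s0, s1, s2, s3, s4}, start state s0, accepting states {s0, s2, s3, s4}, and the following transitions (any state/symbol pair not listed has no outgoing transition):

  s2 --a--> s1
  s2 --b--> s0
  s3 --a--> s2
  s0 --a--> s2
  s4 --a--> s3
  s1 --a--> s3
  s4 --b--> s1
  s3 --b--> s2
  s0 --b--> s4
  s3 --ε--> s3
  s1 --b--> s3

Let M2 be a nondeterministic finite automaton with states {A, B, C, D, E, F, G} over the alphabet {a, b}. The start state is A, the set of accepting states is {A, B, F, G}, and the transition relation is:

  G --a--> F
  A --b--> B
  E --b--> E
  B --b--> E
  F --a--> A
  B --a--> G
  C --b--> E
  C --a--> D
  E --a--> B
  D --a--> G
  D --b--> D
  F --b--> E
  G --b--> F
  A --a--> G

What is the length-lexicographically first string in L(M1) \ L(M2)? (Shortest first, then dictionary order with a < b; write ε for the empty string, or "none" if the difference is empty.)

The string aab is accepted by M1 but not by M2.
No shorter string lies in the difference, and aab is the lexicographically first length-3 string in L(M1) \ L(M2).

aab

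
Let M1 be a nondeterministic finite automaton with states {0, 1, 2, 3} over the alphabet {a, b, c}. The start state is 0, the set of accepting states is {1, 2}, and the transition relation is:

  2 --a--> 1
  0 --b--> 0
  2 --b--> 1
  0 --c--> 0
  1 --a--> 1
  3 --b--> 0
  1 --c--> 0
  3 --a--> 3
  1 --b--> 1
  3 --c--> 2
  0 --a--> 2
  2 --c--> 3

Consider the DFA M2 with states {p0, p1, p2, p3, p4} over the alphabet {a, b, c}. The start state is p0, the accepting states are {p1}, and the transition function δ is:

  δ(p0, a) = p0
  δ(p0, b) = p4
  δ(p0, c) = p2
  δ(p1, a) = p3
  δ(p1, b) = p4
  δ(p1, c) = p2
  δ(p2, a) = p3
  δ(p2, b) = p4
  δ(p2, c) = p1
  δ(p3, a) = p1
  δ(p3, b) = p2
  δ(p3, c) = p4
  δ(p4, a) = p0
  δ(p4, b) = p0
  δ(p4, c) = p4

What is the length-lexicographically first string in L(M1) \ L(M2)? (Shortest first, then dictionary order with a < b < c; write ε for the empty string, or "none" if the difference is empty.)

The string a is accepted by M1 but not by M2.
No shorter string lies in the difference, and a is the lexicographically first length-1 string in L(M1) \ L(M2).

a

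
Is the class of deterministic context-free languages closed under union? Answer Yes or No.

{aⁿbⁿ : n≥0} and {aⁿb²ⁿ : n≥0} are each accepted by a deterministic PDA (push the a's; pop one per b, respectively one per two b's), but their union U is not. Suppose a DPDA M accepted U. Being deterministic, M has a single run on aⁿb²ⁿ, and since aⁿbⁿ ∈ U that run passes through an accepting configuration right after consuming the prefix aⁿbⁿ and then goes on to accept again after n more b's. Build an ordinary (nondeterministic) PDA M′ that simulates M on a's and b's and, at any moment when M is in an accepting state, may switch to a second mode in which it reads only c's, feeding each c to M as a b; M′ accepts when M does. Then M′ accepts aⁱbʲcᵏ (k≥1) exactly when both aⁱbʲ ∈ U and aⁱbʲ⁺ᵏ ∈ U, and checking the four cases (i=j or j=2i, combined with j+k=i or j+k=2i) leaves only i=j=k: so L(M′) ∩ a*b*c⁺ = {aⁿbⁿcⁿ : n≥1} would be context-free, which it is not (pumping lemma) — contradiction. (The union is an unambiguous CFL; it is determinism, not unambiguity, that fails.)

No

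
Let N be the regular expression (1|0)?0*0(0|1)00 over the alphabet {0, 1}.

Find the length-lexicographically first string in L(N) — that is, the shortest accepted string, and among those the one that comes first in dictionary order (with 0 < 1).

0000

By inspection of the expression, no string of length less than 4 matches, and 0000 is the lexicographically first match of length 4.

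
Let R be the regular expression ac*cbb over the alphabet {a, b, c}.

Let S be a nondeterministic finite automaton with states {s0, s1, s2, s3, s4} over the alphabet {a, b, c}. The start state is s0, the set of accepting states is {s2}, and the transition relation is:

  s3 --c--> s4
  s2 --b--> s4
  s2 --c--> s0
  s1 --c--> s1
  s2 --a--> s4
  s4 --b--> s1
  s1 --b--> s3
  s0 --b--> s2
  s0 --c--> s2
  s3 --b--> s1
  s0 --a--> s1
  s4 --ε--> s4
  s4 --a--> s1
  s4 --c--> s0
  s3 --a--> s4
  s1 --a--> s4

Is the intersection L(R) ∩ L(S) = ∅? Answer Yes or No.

Yes

Converting the expression R to a DFA (subset construction, then merging equivalent states) gives the minimal DFA with states {r0, r1, r2, r3, r4, r5}, start state r0, accepting states {r5} and transitions r0: a→r1, b→r2, c→r2; r1: a→r2, b→r2, c→r3; r2: a→r2, b→r2, c→r2; r3: a→r2, b→r4, c→r3; r4: a→r2, b→r5, c→r2; r5: a→r2, b→r2, c→r2.
Exploring the product automaton R × S from the start pair (r0, s0), following both machines on each input symbol, reaches 10 state pairs: (r0, s0), (r1, s1), (r2, s2), (r2, s4), (r2, s3), (r3, s1), (r2, s0), (r2, s1), (r4, s3), (r5, s1).
R accepts in {r5} and S accepts in {s2}; no reachable pair has both components accepting, so no string drives both machines to acceptance simultaneously and L(R) ∩ L(S) = ∅.
So no string is accepted by both, and the intersection is empty.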